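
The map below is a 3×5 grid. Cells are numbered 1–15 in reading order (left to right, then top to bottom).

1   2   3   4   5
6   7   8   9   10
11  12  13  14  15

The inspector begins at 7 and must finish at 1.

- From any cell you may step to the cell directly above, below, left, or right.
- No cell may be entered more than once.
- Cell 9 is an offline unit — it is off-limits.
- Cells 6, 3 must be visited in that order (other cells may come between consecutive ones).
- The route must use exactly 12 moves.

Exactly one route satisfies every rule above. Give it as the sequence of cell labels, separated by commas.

7, 6, 11, 12, 13, 14, 15, 10, 5, 4, 3, 2, 1

The waypoints must appear in the order 6, 3, with no cell reused.
Route from 7: left to 6, down to 11, 4× right (reaching 15), 2× up (reaching 5), 4× left (reaching 1) — 12 moves in all.
Check: order respected (6 at step 1, 3 at step 10); 12 moves as required.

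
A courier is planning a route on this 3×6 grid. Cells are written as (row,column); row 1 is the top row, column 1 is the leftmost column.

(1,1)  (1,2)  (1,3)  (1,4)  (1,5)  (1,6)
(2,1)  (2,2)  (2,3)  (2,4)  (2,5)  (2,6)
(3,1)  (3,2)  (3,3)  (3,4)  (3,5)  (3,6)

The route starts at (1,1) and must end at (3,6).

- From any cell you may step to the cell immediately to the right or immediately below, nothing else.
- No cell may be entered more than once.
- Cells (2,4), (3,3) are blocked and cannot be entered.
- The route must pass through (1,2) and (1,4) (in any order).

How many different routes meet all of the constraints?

A right/down-only route from (1,1) to (3,6) makes exactly 2 down-moves and 5 right-moves in some order.
With no other constraints that would be C(7,2) = 21 routes.
A monotone route can only reach the required cells in the order (1,2), (1,4), so split there and multiply the segment counts (each segment already excludes blocked cells): (1,1)→(1,2): 1; (1,2)→(1,4): 1; (1,4)→(3,6): 3; product = 3.
That gives 3 routes.

3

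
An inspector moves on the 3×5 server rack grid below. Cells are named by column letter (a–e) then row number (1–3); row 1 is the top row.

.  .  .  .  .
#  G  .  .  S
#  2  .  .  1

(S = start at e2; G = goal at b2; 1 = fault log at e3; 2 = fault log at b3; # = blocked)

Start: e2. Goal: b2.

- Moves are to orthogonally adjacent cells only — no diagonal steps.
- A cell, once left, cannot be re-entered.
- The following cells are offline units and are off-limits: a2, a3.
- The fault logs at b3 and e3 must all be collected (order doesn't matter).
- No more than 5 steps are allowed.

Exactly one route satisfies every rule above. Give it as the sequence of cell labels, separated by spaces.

The 5-move cap with required stops at b3, e3 leaves no slack for detours.
Route from e2: down 1 to e3, left 3 to b3, up 1 to b2 — 5 moves in all.
Check: all required cells visited; 5 ≤ 5 moves.

e2 e3 d3 c3 b3 b2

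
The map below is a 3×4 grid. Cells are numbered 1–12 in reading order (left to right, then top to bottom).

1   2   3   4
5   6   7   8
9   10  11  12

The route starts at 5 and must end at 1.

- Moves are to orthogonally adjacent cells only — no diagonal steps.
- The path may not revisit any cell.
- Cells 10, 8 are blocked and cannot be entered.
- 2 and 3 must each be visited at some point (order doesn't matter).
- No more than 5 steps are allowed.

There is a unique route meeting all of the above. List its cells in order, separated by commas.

The 5-move cap with required stops at 2, 3 leaves no slack for detours.
Route from 5: right 2 to 7, up 1 to 3, left 2 to 1 — 5 moves in all.
Check: all required cells visited; 5 ≤ 5 moves.

5, 6, 7, 3, 2, 1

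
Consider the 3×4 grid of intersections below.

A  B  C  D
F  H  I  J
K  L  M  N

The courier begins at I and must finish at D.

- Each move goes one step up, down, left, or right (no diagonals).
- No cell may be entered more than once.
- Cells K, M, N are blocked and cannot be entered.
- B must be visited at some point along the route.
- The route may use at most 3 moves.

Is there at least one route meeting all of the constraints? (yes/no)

no

Even ignoring the no-revisit rule, getting from I to D via B needs at least 2 + 2 = 4 moves (Manhattan distance per leg), which exceeds the 3-move limit.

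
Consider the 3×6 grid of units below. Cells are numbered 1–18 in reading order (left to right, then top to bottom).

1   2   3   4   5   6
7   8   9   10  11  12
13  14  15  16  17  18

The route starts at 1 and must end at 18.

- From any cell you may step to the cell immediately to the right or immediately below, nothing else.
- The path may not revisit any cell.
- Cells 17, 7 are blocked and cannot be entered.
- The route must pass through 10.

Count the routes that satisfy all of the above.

A right/down-only route from 1 to 18 makes exactly 2 down-moves and 5 right-moves in some order.
With no other constraints that would be C(7,2) = 21 routes.
Split at 10 and multiply the segment counts (each segment already excludes blocked cells): 1→10: 3; 10→18: 1; product = 3.
That gives 3 routes.

3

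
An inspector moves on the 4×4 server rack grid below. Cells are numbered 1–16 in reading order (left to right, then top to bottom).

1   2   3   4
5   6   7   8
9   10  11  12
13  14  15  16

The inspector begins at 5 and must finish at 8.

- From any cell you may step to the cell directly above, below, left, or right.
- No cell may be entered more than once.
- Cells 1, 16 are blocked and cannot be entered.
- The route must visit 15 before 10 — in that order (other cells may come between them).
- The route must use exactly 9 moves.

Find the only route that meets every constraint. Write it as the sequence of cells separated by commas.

5, 9, 13, 14, 15, 11, 10, 6, 7, 8

The waypoints must appear in the order 15, 10, with no cell reused.
Route from 5: down 2 to 13, right 2 to 15, up 1 to 11, left 1 to 10, up 1 to 6, right 2 to 8 — 9 moves in all.
Check: order respected (15 at step 4, 10 at step 6); 9 moves as required.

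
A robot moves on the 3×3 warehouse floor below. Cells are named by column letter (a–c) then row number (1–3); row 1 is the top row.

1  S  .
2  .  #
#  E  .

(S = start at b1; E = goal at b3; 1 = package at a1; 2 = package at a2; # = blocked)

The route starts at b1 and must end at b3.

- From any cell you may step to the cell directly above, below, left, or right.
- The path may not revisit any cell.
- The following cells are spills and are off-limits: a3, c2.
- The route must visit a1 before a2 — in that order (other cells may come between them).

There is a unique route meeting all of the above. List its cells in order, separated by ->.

The waypoints must appear in the order a1, a2, with no cell reused.
Route from b1: left to a1, down to a2, right to b2, down to b3 — 4 moves in all.
Check: order respected (1 at step 1, 2 at step 2).

b1 -> a1 -> a2 -> b2 -> b3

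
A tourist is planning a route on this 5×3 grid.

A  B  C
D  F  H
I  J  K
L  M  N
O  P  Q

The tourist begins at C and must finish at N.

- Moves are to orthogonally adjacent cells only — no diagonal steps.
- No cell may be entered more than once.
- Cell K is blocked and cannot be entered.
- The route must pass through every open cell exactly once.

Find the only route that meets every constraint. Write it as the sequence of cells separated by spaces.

Need to visit all 14 open cells exactly once, starting at C and ending at N.
Cell A has only two open neighbours (D and B), so the path must pass straight through it: one of those is the cell it's entered from and the other is where it exits.
Route from C: down to H, left to F, up to B, left to A, 2× down (reaching I), right to J, down to M, left to L, down to O, 2× right (reaching Q), up to N — 13 moves in all.
Check: all 14 open cells covered.

C H F B A D I J M L O P Q N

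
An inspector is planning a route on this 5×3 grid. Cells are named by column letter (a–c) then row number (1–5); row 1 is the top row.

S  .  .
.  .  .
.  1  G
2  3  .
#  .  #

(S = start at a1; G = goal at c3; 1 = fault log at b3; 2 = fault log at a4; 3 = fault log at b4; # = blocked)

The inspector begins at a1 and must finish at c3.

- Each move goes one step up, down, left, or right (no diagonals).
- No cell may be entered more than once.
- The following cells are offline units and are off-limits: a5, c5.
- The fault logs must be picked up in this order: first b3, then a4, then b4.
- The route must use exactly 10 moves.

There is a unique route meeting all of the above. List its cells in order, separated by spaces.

The waypoints must appear in the order b3, a4, b4, with no cell reused.
Route from a1: right 2 to c1, down 1 to c2, left 1 to b2, down 1 to b3, left 1 to a3, down 1 to a4, right 2 to c4, up 1 to c3 — 10 moves in all.
Check: order respected (1 at step 5, 2 at step 7, 3 at step 8); 10 moves as required.

a1 b1 c1 c2 b2 b3 a3 a4 b4 c4 c3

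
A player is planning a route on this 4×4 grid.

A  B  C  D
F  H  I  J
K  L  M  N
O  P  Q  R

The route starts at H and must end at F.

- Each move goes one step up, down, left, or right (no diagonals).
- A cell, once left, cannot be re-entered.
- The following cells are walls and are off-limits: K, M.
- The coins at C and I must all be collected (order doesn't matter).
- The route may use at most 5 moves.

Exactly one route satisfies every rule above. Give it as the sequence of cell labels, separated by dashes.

H - I - C - B - A - F

The 5-move cap with required stops at C, I leaves no slack for detours.
Route from H: right 1 to I, up 1 to C, left 2 to A, down 1 to F — 5 moves in all.
Check: all required cells visited; 5 ≤ 5 moves.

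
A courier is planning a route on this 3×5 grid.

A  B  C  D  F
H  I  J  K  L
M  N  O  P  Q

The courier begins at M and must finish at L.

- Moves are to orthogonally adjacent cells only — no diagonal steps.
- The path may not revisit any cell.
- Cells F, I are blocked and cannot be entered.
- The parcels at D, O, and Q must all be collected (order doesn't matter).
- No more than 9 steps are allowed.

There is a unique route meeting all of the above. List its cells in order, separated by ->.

Any route must reach D, O, and Q and still end at L within 9 moves, so the order of the required stops is forced.
Route from M: right 2 to O, up 2 to C, right 1 to D, down 2 to P, right 1 to Q, up 1 to L — 9 moves in all.
Check: all required cells visited; 9 ≤ 9 moves.

M -> N -> O -> J -> C -> D -> K -> P -> Q -> L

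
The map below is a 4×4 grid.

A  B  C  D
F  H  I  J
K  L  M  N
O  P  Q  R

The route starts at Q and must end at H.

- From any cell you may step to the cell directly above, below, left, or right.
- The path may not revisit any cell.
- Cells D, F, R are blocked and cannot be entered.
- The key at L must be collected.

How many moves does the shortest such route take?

3

Any route passes through L somewhere between Q and H. Summing Manhattan distances along the two legs (Q → L → H) gives a lower bound of 2 + 1 = 3 moves.
A route of 3 moves achieves this: Q → M → L → H.
Since 3 matches the lower bound, it is optimal.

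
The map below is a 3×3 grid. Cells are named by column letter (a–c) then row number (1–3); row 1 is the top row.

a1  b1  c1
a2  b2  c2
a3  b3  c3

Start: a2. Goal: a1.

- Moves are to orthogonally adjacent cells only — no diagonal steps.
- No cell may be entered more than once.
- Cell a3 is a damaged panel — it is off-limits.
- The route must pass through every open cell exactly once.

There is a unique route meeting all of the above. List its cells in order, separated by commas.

Need to visit all 8 open cells exactly once, starting at a2 and ending at a1.
Cell c1 has only two open neighbours (c2 and b1), so the path must pass straight through it: one of those is the cell it's entered from and the other is where it exits.
Route from a2: right 1 to b2, down 1 to b3, right 1 to c3, up 2 to c1, left 2 to a1 — 7 moves in all.
Check: all 8 open cells covered.

a2, b2, b3, c3, c2, c1, b1, a1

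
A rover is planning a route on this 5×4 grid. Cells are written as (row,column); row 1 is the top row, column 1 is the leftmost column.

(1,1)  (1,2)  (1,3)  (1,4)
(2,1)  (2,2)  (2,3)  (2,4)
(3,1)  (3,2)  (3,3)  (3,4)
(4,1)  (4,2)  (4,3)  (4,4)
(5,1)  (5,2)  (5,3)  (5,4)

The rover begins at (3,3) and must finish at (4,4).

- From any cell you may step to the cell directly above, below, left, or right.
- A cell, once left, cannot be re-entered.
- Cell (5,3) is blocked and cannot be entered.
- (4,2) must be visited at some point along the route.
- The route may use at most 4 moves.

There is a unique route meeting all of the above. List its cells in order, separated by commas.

(3,3), (3,2), (4,2), (4,3), (4,4)

The 4-move cap with required stops at (4,2) leaves no slack for detours.
Route from (3,3): left to (3,2), down to (4,2), 2× right (reaching (4,4)) — 4 moves in all.
Check: all required cells visited; 4 ≤ 4 moves.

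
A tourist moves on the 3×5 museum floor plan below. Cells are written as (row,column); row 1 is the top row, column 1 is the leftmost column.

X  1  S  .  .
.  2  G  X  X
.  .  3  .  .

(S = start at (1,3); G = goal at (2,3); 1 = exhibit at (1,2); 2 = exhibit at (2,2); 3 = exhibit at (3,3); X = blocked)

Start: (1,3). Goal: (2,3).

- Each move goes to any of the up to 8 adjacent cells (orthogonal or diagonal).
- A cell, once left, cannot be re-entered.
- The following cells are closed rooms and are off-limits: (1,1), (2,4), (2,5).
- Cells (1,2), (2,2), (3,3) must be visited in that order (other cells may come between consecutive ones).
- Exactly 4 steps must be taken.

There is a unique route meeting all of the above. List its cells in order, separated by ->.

(1,3) -> (1,2) -> (2,2) -> (3,3) -> (2,3)

The waypoints must appear in the order (1,2), (2,2), (3,3), with no cell reused.
Route from (1,3): left 1 to (1,2), down 1 to (2,2), down-right 1 to (3,3), up 1 to (2,3) — 4 moves in all.
Check: order respected (1 at step 1, 2 at step 2, 3 at step 3); 4 moves as required.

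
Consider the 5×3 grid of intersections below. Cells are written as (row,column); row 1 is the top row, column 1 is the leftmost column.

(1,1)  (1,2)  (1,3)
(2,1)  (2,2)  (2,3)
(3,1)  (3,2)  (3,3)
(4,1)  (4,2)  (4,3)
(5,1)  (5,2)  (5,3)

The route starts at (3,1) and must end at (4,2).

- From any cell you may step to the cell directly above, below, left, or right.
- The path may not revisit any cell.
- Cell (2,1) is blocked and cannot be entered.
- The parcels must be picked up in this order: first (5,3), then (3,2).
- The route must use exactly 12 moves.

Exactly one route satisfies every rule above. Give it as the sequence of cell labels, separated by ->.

(3,1) -> (4,1) -> (5,1) -> (5,2) -> (5,3) -> (4,3) -> (3,3) -> (2,3) -> (1,3) -> (1,2) -> (2,2) -> (3,2) -> (4,2)

The waypoints must appear in the order (5,3), (3,2), with no cell reused.
Route from (3,1): down 2 to (5,1), right 2 to (5,3), up 4 to (1,3), left 1 to (1,2), down 3 to (4,2) — 12 moves in all.
Check: order respected ((5,3) at step 4, (3,2) at step 11); 12 moves as required.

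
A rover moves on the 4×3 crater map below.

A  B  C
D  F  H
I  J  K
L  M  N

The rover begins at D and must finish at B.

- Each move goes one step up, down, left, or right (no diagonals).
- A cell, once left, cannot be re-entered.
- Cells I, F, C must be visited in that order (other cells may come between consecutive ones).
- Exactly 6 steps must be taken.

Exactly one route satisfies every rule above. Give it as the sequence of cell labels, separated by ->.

D -> I -> J -> F -> H -> C -> B

The waypoints must appear in the order I, F, C, with no cell reused.
Route from D: down 1 to I, right 1 to J, up 1 to F, right 1 to H, up 1 to C, left 1 to B — 6 moves in all.
Check: order respected (I at step 1, F at step 3, C at step 5); 6 moves as required.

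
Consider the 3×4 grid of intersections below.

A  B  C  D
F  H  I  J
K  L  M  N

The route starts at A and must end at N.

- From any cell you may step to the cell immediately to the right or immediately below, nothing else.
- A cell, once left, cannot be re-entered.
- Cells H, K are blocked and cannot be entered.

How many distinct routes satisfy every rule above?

A right/down-only route from A to N makes exactly 2 down-moves and 3 right-moves in some order.
With no other constraints that would be C(5,2) = 10 routes.
Subtract routes through each blocked cell (inclusion–exclusion for overlaps): − through H: 6 − through K: 1 → 3.
That gives 3 routes.

3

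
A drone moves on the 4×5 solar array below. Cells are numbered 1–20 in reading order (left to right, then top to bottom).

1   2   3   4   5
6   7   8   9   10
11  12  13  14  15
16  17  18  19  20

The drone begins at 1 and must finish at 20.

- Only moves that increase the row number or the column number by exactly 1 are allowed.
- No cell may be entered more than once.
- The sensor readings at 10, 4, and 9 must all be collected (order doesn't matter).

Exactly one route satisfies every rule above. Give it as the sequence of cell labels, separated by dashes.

Moves only go right or down, so the column and row indices never decrease.
Route from 1: 3× right (reaching 4), down to 9, right to 10, 2× down (reaching 20) — 7 moves in all.
Check: all required cells visited.

1 - 2 - 3 - 4 - 9 - 10 - 15 - 20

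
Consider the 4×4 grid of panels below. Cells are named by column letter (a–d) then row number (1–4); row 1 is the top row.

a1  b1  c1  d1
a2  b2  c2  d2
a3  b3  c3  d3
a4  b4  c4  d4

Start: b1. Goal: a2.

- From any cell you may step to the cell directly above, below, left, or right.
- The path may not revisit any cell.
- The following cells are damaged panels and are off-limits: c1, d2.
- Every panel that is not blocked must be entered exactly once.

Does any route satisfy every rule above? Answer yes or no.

no

Colour the cells like a checkerboard: each orthogonal step flips colour, so a Hamiltonian route alternates colours. Here there are 6 cells of one colour and 8 of the other, with start on the same colour as the goal — the counts and endpoints can't be arranged into an alternating sequence of length 14, so no Hamiltonian route exists.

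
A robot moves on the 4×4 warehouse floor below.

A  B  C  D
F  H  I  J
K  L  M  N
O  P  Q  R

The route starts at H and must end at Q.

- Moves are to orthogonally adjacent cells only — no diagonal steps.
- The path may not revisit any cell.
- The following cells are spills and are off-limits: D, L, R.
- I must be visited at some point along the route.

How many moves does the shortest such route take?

Any route passes through I somewhere between H and Q. Summing Manhattan distances along the two legs (H → I → Q) gives a lower bound of 1 + 2 = 3 moves.
A route of 3 moves achieves this: H → I → M → Q.
Since 3 matches the lower bound, it is optimal.

3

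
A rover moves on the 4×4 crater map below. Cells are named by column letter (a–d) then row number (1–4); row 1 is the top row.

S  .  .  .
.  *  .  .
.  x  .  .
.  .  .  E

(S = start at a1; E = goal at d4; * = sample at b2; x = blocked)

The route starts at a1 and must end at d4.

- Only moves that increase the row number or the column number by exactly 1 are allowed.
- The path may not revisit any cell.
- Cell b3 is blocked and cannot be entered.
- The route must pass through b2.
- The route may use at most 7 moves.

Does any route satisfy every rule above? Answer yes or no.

yes

One route that works: a1 → a2 → b2 → c2 → c3 → c4 → d4.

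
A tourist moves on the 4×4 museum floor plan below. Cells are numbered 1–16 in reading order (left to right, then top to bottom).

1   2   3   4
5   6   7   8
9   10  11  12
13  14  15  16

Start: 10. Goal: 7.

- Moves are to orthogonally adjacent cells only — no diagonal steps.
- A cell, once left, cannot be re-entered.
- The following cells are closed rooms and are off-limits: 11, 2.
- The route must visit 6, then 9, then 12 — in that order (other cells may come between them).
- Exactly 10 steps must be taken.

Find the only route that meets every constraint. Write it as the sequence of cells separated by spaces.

The waypoints must appear in the order 6, 9, 12, with no cell reused.
Route from 10: up 1 to 6, left 1 to 5, down 2 to 13, right 3 to 16, up 2 to 8, left 1 to 7 — 10 moves in all.
Check: order respected (6 at step 1, 9 at step 3, 12 at step 8); 10 moves as required.

10 6 5 9 13 14 15 16 12 8 7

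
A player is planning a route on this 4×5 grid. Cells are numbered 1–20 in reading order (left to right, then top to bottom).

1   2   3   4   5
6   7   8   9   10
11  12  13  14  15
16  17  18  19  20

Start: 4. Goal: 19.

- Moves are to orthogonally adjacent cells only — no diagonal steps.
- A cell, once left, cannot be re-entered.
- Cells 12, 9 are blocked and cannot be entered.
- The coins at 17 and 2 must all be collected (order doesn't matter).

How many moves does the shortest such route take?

9

Any route passes through 17 and 2 in some order between 4 and 19. Summing Manhattan distances along each leg and taking the cheapest ordering (4 → 2 → 17 → 19) gives a lower bound of 2 + 3 + 2 = 7 moves.
That bound ignores the blocked cells. Measuring each leg by the fewest moves that actually steer around them (4→2: 2; 2→17: 5; 17→19: 2) raises the lower bound to 9.
A route of 9 moves exists: 4 → 3 → 2 → 7 → 6 → 11 → 16 → 17 → 18 → 19.
Since 9 matches that lower bound, it is optimal.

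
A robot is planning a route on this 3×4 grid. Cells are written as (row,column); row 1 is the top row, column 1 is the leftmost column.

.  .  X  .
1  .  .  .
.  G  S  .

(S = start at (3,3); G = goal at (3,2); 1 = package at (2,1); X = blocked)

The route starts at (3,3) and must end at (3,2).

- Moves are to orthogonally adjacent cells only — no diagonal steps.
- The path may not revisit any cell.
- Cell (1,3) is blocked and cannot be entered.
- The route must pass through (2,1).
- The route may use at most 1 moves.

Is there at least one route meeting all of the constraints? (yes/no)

no

Even ignoring the no-revisit rule, getting from (3,3) to (3,2) via (2,1) needs at least 3 + 2 = 5 moves (Manhattan distance per leg), which exceeds the 1-move limit.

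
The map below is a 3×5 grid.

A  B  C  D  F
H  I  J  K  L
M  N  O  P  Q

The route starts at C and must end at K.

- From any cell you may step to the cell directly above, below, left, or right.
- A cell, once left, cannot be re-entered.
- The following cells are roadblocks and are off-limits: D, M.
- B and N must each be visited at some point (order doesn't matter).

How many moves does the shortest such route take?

6

Any route passes through B and N in some order between C and K. Summing Manhattan distances along each leg and taking the cheapest ordering (C → B → N → K) gives a lower bound of 1 + 2 + 3 = 6 moves.
A route of 6 moves achieves this: C → B → I → N → O → J → K.
Since 6 matches the lower bound, it is optimal.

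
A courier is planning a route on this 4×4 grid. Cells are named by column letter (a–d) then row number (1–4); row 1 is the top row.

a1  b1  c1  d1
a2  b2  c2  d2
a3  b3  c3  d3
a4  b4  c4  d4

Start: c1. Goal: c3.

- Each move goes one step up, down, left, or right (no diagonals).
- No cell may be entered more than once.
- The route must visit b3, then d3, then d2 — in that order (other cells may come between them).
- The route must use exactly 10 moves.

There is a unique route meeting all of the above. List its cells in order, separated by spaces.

The waypoints must appear in the order b3, d3, d2, with no cell reused.
Route from c1: left 1 to b1, down 3 to b4, right 2 to d4, up 2 to d2, left 1 to c2, down 1 to c3 — 10 moves in all.
Check: order respected (b3 at step 3, d3 at step 7, d2 at step 8); 10 moves as required.

c1 b1 b2 b3 b4 c4 d4 d3 d2 c2 c3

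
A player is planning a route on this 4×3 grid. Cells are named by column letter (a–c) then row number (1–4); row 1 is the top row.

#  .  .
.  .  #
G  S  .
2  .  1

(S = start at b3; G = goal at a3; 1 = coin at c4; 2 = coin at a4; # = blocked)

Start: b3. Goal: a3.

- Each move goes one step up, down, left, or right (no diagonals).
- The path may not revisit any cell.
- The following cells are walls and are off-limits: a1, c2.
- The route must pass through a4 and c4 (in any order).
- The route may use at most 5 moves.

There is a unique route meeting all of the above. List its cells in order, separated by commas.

The budget equals the shortest possible length, so every move has to be on a shortest route through the required cells.
Route from b3: right 1 to c3, down 1 to c4, left 2 to a4, up 1 to a3 — 5 moves in all.
Check: all required cells visited; 5 ≤ 5 moves.

b3, c3, c4, b4, a4, a3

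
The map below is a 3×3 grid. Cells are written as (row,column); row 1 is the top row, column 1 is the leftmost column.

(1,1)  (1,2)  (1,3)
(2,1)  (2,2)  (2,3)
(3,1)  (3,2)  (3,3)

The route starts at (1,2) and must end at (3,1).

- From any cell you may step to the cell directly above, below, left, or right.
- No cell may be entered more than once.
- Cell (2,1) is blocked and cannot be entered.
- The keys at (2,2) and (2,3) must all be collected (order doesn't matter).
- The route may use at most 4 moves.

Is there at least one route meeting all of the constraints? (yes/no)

Even ignoring the no-revisit rule, getting from (1,2) to (3,1), taking the cheapest ordering (1,2) → (2,2) → (2,3) → (3,1) needs at least 1 + 1 + 3 = 5 moves (Manhattan distance per leg), which exceeds the 4-move limit.

no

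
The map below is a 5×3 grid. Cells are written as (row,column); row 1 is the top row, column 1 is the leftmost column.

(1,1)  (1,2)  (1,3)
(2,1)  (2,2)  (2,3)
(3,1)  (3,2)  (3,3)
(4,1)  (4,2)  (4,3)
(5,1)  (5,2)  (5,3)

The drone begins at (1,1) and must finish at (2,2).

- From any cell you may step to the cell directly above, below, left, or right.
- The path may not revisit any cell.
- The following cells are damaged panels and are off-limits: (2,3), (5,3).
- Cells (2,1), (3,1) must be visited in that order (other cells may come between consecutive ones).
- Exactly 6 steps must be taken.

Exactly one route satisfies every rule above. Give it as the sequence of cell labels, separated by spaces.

(1,1) (2,1) (3,1) (4,1) (4,2) (3,2) (2,2)

The waypoints must appear in the order (2,1), (3,1), with no cell reused.
Route from (1,1): down 3 to (4,1), right 1 to (4,2), up 2 to (2,2) — 6 moves in all.
Check: order respected ((2,1) at step 1, (3,1) at step 2); 6 moves as required.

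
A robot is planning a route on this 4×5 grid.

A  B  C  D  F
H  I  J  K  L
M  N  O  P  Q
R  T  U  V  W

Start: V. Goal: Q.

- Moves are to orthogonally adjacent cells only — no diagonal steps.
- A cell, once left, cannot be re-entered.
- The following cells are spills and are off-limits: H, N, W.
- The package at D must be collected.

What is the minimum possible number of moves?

Any route passes through D somewhere between V and Q. Summing Manhattan distances along the two legs (V → D → Q) gives a lower bound of 3 + 3 = 6 moves.
A route of 6 moves achieves this: V → P → K → D → F → L → Q.
Since 6 matches the lower bound, it is optimal.

6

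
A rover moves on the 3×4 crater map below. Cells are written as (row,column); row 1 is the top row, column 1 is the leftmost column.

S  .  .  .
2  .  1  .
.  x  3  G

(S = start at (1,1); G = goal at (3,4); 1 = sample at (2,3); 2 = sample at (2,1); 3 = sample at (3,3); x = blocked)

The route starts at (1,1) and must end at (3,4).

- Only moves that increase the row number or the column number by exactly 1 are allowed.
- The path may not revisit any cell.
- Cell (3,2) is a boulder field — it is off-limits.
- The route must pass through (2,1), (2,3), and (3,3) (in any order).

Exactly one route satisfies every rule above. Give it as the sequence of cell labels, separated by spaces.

(1,1) (2,1) (2,2) (2,3) (3,3) (3,4)

Moves only go right or down, so the column and row indices never decrease.
Route from (1,1): down 1 to (2,1), right 2 to (2,3), down 1 to (3,3), right 1 to (3,4) — 5 moves in all.
Check: all required cells visited.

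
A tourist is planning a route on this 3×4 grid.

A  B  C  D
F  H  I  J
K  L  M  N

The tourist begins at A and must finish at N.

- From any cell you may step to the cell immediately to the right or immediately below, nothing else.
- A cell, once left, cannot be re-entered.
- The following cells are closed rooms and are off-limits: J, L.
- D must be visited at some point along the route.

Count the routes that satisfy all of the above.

A right/down-only route from A to N makes exactly 2 down-moves and 3 right-moves in some order.
With no other constraints that would be C(5,2) = 10 routes.
Split at D and multiply the segment counts (each segment already excludes blocked cells): A→D: 1; D→N: 0; product = 0.
No route satisfies every constraint, so the count is 0.

0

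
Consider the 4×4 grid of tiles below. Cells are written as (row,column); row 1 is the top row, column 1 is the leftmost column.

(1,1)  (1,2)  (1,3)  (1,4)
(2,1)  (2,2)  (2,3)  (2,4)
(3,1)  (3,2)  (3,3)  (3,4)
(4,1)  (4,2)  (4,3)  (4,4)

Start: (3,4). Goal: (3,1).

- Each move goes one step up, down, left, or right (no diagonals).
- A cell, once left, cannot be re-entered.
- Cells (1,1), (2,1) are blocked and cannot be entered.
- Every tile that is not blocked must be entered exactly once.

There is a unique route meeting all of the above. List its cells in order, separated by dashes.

(3,4) - (4,4) - (4,3) - (3,3) - (2,3) - (2,4) - (1,4) - (1,3) - (1,2) - (2,2) - (3,2) - (4,2) - (4,1) - (3,1)

Need to visit all 14 open cells exactly once, starting at (3,4) and ending at (3,1).
Cell (1,4) has only two open neighbours ((2,4) and (1,3)), so the path must pass straight through it: one of those is the cell it's entered from and the other is where it exits.
Route from (3,4): down to (4,4), left to (4,3), 2× up (reaching (2,3)), right to (2,4), up to (1,4), 2× left (reaching (1,2)), 3× down (reaching (4,2)), left to (4,1), up to (3,1) — 13 moves in all.
Check: all 14 open cells covered.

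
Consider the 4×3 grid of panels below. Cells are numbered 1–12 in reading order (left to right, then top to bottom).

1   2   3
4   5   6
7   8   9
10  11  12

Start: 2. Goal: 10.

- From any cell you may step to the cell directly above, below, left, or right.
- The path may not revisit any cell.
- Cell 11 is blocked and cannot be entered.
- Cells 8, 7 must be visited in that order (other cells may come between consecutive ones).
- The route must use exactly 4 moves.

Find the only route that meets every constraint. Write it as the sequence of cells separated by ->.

2 -> 5 -> 8 -> 7 -> 10

The waypoints must appear in the order 8, 7, with no cell reused.
Route from 2: down 2 to 8, left 1 to 7, down 1 to 10 — 4 moves in all.
Check: order respected (8 at step 2, 7 at step 3); 4 moves as required.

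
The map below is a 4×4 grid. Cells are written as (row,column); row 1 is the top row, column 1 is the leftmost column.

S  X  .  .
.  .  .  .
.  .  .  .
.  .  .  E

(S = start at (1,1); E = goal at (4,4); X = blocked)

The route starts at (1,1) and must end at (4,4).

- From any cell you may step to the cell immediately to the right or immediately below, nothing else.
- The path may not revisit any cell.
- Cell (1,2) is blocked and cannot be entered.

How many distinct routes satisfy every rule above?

10

A right/down-only route from (1,1) to (4,4) makes exactly 3 down-moves and 3 right-moves in some order.
With no other constraints that would be C(6,3) = 20 routes.
Subtract routes through each blocked cell (inclusion–exclusion for overlaps): − through (1,2): 10 → 10.
That gives 10 routes.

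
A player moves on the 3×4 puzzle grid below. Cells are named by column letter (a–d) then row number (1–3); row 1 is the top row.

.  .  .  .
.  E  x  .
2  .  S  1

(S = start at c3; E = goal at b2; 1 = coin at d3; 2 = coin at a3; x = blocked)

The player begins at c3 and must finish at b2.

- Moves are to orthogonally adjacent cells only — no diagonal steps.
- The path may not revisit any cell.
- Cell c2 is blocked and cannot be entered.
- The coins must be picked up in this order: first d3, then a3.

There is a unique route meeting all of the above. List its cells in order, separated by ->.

c3 -> d3 -> d2 -> d1 -> c1 -> b1 -> a1 -> a2 -> a3 -> b3 -> b2

The waypoints must appear in the order d3, a3, with no cell reused.
Route from c3: right 1 to d3, up 2 to d1, left 3 to a1, down 2 to a3, right 1 to b3, up 1 to b2 — 10 moves in all.
Check: order respected (1 at step 1, 2 at step 8).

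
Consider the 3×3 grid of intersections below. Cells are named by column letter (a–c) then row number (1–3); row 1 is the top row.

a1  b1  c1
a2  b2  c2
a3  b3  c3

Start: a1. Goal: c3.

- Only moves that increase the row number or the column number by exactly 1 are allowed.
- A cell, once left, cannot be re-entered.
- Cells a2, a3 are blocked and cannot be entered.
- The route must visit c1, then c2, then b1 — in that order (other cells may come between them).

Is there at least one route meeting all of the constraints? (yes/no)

no

b1 lies above c2, so going from c2 to b1 would need an upward move — but moves only go right/down, so c2 cannot be visited before b1.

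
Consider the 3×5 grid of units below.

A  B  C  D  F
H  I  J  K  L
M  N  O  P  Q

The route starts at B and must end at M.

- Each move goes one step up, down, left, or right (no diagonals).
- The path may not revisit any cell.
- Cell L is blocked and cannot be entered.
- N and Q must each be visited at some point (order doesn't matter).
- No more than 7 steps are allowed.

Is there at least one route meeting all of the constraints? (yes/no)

Q must be visited but has only one open neighbour (P), and it is neither the start nor the goal — the route would have to enter and leave through P, re-entering it.

no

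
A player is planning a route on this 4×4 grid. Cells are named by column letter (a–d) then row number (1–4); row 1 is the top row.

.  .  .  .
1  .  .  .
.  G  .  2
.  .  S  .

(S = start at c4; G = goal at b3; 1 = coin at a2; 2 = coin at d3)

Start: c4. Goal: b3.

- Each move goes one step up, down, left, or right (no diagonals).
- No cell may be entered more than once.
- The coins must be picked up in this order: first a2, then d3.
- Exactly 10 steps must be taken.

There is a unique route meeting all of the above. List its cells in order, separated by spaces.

c4 b4 a4 a3 a2 b2 c2 d2 d3 c3 b3

The waypoints must appear in the order a2, d3, with no cell reused.
Route from c4: 2× left (reaching a4), 2× up (reaching a2), 3× right (reaching d2), down to d3, 2× left (reaching b3) — 10 moves in all.
Check: order respected (1 at step 4, 2 at step 8); 10 moves as required.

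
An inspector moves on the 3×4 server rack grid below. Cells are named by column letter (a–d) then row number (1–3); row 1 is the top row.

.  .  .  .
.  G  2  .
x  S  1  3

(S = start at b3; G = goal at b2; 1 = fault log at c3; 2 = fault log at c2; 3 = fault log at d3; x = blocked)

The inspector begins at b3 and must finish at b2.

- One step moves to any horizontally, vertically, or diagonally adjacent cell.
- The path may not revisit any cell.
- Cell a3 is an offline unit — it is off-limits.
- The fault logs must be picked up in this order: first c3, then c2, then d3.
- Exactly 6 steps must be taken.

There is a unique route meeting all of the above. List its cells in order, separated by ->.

b3 -> c3 -> c2 -> d3 -> d2 -> c1 -> b2

The waypoints must appear in the order c3, c2, d3, with no cell reused.
Route from b3: right to c3, up to c2, down-right to d3, up to d2, up-left to c1, down-left to b2 — 6 moves in all.
Check: order respected (1 at step 1, 2 at step 2, 3 at step 3); 6 moves as required.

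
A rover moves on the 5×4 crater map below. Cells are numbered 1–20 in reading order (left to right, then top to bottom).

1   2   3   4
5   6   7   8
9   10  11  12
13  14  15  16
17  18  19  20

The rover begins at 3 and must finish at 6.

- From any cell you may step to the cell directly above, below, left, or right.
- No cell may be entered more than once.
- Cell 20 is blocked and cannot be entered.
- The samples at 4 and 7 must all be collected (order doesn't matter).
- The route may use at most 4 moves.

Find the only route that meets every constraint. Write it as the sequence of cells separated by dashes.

The budget equals the shortest possible length, so every move has to be on a shortest route through the required cells.
Route from 3: right 1 to 4, down 1 to 8, left 2 to 6 — 4 moves in all.
Check: all required cells visited; 4 ≤ 4 moves.

3 - 4 - 8 - 7 - 6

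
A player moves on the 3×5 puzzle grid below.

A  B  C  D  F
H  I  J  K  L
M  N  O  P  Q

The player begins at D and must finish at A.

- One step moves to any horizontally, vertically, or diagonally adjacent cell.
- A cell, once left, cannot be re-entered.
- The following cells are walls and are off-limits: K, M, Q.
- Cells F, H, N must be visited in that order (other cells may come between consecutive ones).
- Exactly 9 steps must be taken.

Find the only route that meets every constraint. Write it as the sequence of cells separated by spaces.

The waypoints must appear in the order F, H, N, with no cell reused.
Route from D: right 1 to F, down 1 to L, down-left 1 to P, up-left 2 to B, down-left 1 to H, down-right 1 to N, up 1 to I, up-left 1 to A — 9 moves in all.
Check: order respected (F at step 1, H at step 6, N at step 7); 9 moves as required.

D F L P J B H N I A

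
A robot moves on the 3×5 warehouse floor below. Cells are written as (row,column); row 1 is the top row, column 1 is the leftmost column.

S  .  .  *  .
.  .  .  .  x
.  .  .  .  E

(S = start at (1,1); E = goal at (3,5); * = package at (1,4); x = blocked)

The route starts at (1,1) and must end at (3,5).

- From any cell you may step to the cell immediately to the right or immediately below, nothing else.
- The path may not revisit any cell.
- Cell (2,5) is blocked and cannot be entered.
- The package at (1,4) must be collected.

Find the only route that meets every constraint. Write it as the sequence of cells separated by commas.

(1,1), (1,2), (1,3), (1,4), (2,4), (3,4), (3,5)

Moves only go right or down, so the column and row indices never decrease.
Route from (1,1): 3× right (reaching (1,4)), 2× down (reaching (3,4)), right to (3,5) — 6 moves in all.
Check: all required cells visited.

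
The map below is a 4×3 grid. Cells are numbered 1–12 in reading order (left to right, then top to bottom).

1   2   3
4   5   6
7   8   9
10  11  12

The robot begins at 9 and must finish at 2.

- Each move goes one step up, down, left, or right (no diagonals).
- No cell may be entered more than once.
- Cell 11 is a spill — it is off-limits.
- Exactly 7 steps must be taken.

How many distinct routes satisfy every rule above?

2

Need simple routes of exactly 7 moves from 9 to 2 (Manhattan distance 3, so 2 moves are spent on a detour and 2 undoing it).
Enumerating: 9 6 5 8 7 4 1 2 | 9 8 7 4 5 6 3 2.
That gives 2 routes.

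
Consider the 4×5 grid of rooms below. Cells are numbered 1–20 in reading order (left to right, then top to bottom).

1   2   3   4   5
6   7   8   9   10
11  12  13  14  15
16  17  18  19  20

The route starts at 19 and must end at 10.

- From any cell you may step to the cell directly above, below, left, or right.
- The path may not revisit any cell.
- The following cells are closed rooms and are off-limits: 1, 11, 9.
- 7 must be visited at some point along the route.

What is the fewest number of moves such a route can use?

9

Any route passes through 7 somewhere between 19 and 10. Summing Manhattan distances along the two legs (19 → 7 → 10) gives a lower bound of 4 + 3 = 7 moves.
That bound ignores the blocked cells. Measuring each leg by the fewest moves that actually steer around them (19→7: 4; 7→10: 5) raises the lower bound to 9.
A route of 9 moves exists: 19 → 14 → 13 → 8 → 7 → 2 → 3 → 4 → 5 → 10.
Since 9 matches that lower bound, it is optimal.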